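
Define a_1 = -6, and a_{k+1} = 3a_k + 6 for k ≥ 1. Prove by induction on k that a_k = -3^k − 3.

Base case: a_1 = -6, and -3^1 − 3 = -3 − 3 = -6.
Assume a_m = -3^m − 3 for some m ≥ 1.
Then a_{m+1} = 3a_m + 6 = 3·(-3^m − 3) + 6 = -3^{m+1} − 9 + 6 = -3^{m+1} − 3.
Hence a_k = -3^k − 3 for every k ≥ 1, by induction.

a_k = -3^k − 3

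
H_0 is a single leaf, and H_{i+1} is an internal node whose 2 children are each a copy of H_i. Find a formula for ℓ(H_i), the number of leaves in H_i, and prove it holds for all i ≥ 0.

Claim: ℓ(H_i) = 2^i.

Base case: ℓ(H_0) = 1, and 2^0 = 1.
Assume ℓ(H_r) = 2^r.
Then ℓ(H_{r+1}) = 2·ℓ(H_r) = 2·2^r = 2^{r+1}.
By induction, ℓ(H_i) = 2^i for all i ≥ 0.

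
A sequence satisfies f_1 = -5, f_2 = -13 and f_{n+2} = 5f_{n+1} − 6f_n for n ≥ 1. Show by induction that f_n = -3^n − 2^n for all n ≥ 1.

Base cases: f_1 = -5 and -3^1 − 2^1 = -5; f_2 = -13 and -3^2 − 2^2 = -13.
Assume f_i = -3^i − 2^i for all 1 ≤ i ≤ j, where j ≥ 2.
Then f_{j+1} = 5f_j − 6f_{j−1} = 5·(-3^j − 2^j) − 6·(-3^{j−1} − 2^{j−1}) = -(5·3 − 6)3^{j−1} − (5·2 − 6)2^{j−1} = -9·3^{j−1} − 4·2^{j−1} = -3^{j+1} − 2^{j+1}.
By strong induction, f_n = -3^n − 2^n for all n ≥ 1.

f_n = -3^n − 2^n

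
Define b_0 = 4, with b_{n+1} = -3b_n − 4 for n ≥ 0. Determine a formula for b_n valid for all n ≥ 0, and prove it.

Claim: b_n = 5·(-3)^n − 1.

Base case: b_0 = 4, and 5·(-3)^0 − 1 = 5 − 1 = 4.
Assume b_k = 5·(-3)^k − 1 for some k ≥ 0.
Then b_{k+1} = -3b_k − 4 = -3·(5·(-3)^k − 1) − 4 = -15·(-3)^k + 3 − 4 = 5·(-3)^{k+1} − 1.
This completes the inductive step, so b_n = 5·(-3)^n − 1 for all n ≥ 0.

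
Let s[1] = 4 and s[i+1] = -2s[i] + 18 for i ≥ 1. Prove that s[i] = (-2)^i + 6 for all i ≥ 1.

Base case: s[1] = 4, and (-2)^1 + 6 = -2 + 6 = 4.
Assume s[k] = (-2)^k + 6 for some k ≥ 1.
Then s[k+1] = -2s[k] + 18 = -2·((-2)^k + 6) + 18 = -2·(-2)^k − 12 + 18 = (-2)^{k+1} + 6.
Hence s[i] = (-2)^i + 6 for every i ≥ 1, by induction.

s[i] = (-2)^i + 6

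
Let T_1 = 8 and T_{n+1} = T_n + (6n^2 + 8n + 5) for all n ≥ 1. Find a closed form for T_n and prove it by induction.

Claim: T_n = 2n^3 + n^2 + 2n + 3.

Base case: T_1 = 8, and 2·1^3 + 1^2 + 2·1 + 3 = 8.
Assume T_r = 2r^3 + r^2 + 2r + 3.
Then T_{r+1} = T_r + (6r^2 + 8r + 5) = (2r^3 + r^2 + 2r + 3) + (6r^2 + 8r + 5) = 2r^3 + 7r^2 + 10r + 8,
and 2·(r+1)^3 + (r+1)^2 + 2·(r+1) + 3 = 2r^3 + 7r^2 + 10r + 8.
By induction, T_n = 2n^3 + n^2 + 2n + 3 for all n ≥ 1.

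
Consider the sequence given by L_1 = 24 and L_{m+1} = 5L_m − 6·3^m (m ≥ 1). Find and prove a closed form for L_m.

Claim: L_m = 3·5^m + 3·3^m.

Base case: L_1 = 24, and 3·5^1 + 3·3^1 = 15 + 9 = 24.
Assume L_r = 3·5^r + 3·3^r for some r ≥ 1.
Then L_{r+1} = 5L_r − 6·3^r = 5·(3·5^r + 3·3^r) − 6·3^r = 3·5^{r+1} + 15·3^r − 6·3^r = 3·5^{r+1} + 9·3^r = 3·5^{r+1} + 3·3^{r+1}.
So the formula holds for r+1, and by induction L_m = 3·5^m + 3·3^m for all m ≥ 1.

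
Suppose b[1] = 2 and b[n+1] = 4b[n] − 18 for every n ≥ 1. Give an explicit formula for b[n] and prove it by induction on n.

Claim: b[n] = -4^n + 6.

Base case: b[1] = 2, and -4^1 + 6 = -4 + 6 = 2.
Assume b[k] = -4^k + 6 for some k ≥ 1.
Then b[k+1] = 4b[k] − 18 = 4·(-4^k + 6) − 18 = -4^{k+1} + 24 − 18 = -4^{k+1} + 6.
This completes the inductive step, so b[n] = -4^n + 6 for all n ≥ 1.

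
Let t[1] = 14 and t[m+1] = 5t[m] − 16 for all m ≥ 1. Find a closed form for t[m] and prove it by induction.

Claim: t[m] = 2·5^m + 4.

Base case: t[1] = 14, and 2·5^1 + 4 = 10 + 4 = 14.
Assume t[r] = 2·5^r + 4 for some r ≥ 1.
Then t[r+1] = 5t[r] − 16 = 5·(2·5^r + 4) − 16 = 10·5^r + 20 − 16 = 2·5^{r+1} + 4.
So the formula holds for r+1, and by induction t[m] = 2·5^m + 4 for all m ≥ 1.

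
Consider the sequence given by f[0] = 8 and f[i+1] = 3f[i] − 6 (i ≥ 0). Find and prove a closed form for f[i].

Claim: f[i] = 5·3^i + 3.

Base case: f[0] = 8, and 5·3^0 + 3 = 5 + 3 = 8.
Assume f[r] = 5·3^r + 3 for some r ≥ 0.
Then f[r+1] = 3f[r] − 6 = 3·(5·3^r + 3) − 6 = 15·3^r + 9 − 6 = 5·3^{r+1} + 3.
So the formula holds for r+1, and by induction f[i] = 5·3^i + 3 for all i ≥ 0.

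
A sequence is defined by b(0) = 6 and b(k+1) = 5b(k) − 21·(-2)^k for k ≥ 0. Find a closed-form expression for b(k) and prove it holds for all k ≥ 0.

Claim: b(k) = 3·5^k + 3·(-2)^k.

Base case: b(0) = 6, and 3·5^0 + 3·(-2)^0 = 3 + 3 = 6.
Assume b(r) = 3·5^r + 3·(-2)^r for some r ≥ 0.
Then b(r+1) = 5b(r) − 21·(-2)^r = 5·(3·5^r + 3·(-2)^r) − 21·(-2)^r = 3·5^{r+1} + 15·(-2)^r − 21·(-2)^r = 3·5^{r+1} − 6·(-2)^r = 3·5^{r+1} + 3·(-2)^{r+1}.
So the formula holds for r+1, and by induction b(k) = 3·5^k + 3·(-2)^k for all k ≥ 0.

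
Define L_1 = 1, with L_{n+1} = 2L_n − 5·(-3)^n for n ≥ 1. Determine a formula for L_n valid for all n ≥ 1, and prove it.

Claim: L_n = 2·2^n + (-3)^n.

Base case: L_1 = 1, and 2·2^1 + (-3)^1 = 4 − 3 = 1.
Assume L_m = 2·2^m + (-3)^m for some m ≥ 1.
Then L_{m+1} = 2L_m − 5·(-3)^m = 2·(2·2^m + (-3)^m) − 5·(-3)^m = 2·2^{m+1} + 2·(-3)^m − 5·(-3)^m = 2·2^{m+1} − 3·(-3)^m = 2·2^{m+1} + (-3)^{m+1}.
This completes the inductive step, so L_n = 2·2^n + (-3)^n for all n ≥ 1.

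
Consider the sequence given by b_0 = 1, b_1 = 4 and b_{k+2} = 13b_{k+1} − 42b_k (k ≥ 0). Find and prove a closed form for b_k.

Claim: b_k = 3·6^k − 2·7^k.

Base cases: b_0 = 1 and 3·6^0 − 2·7^0 = 1; b_1 = 4 and 3·6^1 − 2·7^1 = 4.
Assume b_i = 3·6^i − 2·7^i for all 0 ≤ i ≤ j, where j ≥ 1.
Then b_{j+1} = 13b_j − 42b_{j−1} = 13·(3·6^j − 2·7^j) − 42·(3·6^{j−1} − 2·7^{j−1}) = 3·(13·6 − 42)6^{j−1} − 2·(13·7 − 42)7^{j−1} = 108·6^{j−1} − 98·7^{j−1} = 3·6^{j+1} − 2·7^{j+1}.
By strong induction, b_k = 3·6^k − 2·7^k for all k ≥ 0.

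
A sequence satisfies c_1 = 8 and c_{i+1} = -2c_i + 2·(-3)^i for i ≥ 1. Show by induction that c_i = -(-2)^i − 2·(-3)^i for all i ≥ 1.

Base case: c_1 = 8, and -(-2)^1 − 2·(-3)^1 = 2 + 6 = 8.
Assume c_m = -(-2)^m − 2·(-3)^m for some m ≥ 1.
Then c_{m+1} = -2c_m + 2·(-3)^m = -2·(-(-2)^m − 2·(-3)^m) + 2·(-3)^m = -(-2)^{m+1} + 4·(-3)^m + 2·(-3)^m = -(-2)^{m+1} + 6·(-3)^m = -(-2)^{m+1} − 2·(-3)^{m+1}.
By induction, c_i = -(-2)^i − 2·(-3)^i for all i ≥ 1.

c_i = -(-2)^i − 2·(-3)^i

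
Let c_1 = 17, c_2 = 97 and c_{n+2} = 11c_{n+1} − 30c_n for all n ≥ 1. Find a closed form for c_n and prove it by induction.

Claim: c_n = 2·6^n + 5^n.

Base cases: c_1 = 17 and 2·6^1 + 5^1 = 17; c_2 = 97 and 2·6^2 + 5^2 = 97.
Assume c_i = 2·6^i + 5^i for all 1 ≤ i ≤ j, where j ≥ 2.
Then c_{j+1} = 11c_j − 30c_{j−1} = 11·(2·6^j + 5^j) − 30·(2·6^{j−1} + 5^{j−1}) = 2·(11·6 − 30)6^{j−1} + (11·5 − 30)5^{j−1} = 72·6^{j−1} + 25·5^{j−1} = 2·6^{j+1} + 5^{j+1}.
By strong induction, c_n = 2·6^n + 5^n for all n ≥ 1.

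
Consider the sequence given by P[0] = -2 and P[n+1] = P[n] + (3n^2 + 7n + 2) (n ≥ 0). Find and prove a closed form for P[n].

Claim: P[n] = n^3 + 2n^2 − n − 2.

Base case: P[0] = -2, and 0^3 + 2·0^2 − 0 − 2 = -2.
Assume P[k] = k^3 + 2k^2 − k − 2.
Then P[k+1] = P[k] + (3k^2 + 7k + 2) = (k^3 + 2k^2 − k − 2) + (3k^2 + 7k + 2) = k^3 + 5k^2 + 6k,
and (k+1)^3 + 2·(k+1)^2 − (k+1) − 2 = k^3 + 5k^2 + 6k.
This completes the inductive step, so P[n] = n^3 + 2n^2 − n − 2 for all n ≥ 0.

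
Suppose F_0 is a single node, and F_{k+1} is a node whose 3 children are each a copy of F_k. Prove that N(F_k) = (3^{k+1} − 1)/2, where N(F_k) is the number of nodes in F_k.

Base case: N(F_0) = 1, and (3^{0+1} − 1)/2 = 1.
Assume N(F_m) = (3^{m+1} − 1)/2.
Then N(F_{m+1}) = 1 + 3N(F_m) = 1 + 3·(3^{m+1} − 1)/2 = 1 + (3^{m+2} − 3)/2 = (2 + 3^{m+2} − 3)/2 = (3^{m+2} − 1)/2.
This completes the inductive step, so N(F_k) = (3^{k+1} − 1)/2 for all k ≥ 0.

N(F_k) = (3^{k+1} − 1)/2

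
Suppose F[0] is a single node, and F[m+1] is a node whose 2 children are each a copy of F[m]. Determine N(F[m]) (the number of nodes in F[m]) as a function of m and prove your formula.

Claim: N(F[m]) = 2^{m+1} − 1.

Base case: N(F[0]) = 1, and 2^{0+1} − 1 = 1.
Assume N(F[r]) = 2^{r+1} − 1.
Then N(F[r+1]) = 1 + 2N(F[r]) = 1 + 2(2^{r+1} − 1) = 2^{r+2} − 2 + 1 = 2^{r+2} − 1.
This completes the inductive step, so N(F[m]) = 2^{m+1} − 1 for all m ≥ 0.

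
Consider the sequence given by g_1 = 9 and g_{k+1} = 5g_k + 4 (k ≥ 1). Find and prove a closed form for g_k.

Claim: g_k = 2·5^k − 1.

Base case: g_1 = 9, and 2·5^1 − 1 = 10 − 1 = 9.
Assume g_j = 2·5^j − 1 for some j ≥ 1.
Then g_{j+1} = 5g_j + 4 = 5·(2·5^j − 1) + 4 = 10·5^j − 5 + 4 = 2·5^{j+1} − 1.
By induction, g_k = 2·5^k − 1 for all k ≥ 1.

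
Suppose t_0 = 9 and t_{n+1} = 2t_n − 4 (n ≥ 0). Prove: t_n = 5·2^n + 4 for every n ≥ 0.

Base case: t_0 = 9, and 5·2^0 + 4 = 5 + 4 = 9.
Assume t_k = 5·2^k + 4 for some k ≥ 0.
Then t_{k+1} = 2t_k − 4 = 2·(5·2^k + 4) − 4 = 10·2^k + 8 − 4 = 5·2^{k+1} + 4.
By induction, t_n = 5·2^n + 4 for all n ≥ 0.

t_n = 5·2^n + 4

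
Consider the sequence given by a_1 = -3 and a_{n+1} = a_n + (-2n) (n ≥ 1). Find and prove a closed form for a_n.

Claim: a_n = -n^2 + n − 3.

Base case: a_1 = -3, and -1^2 + 1 − 3 = -3.
Assume a_j = -j^2 + j − 3.
Then a_{j+1} = a_j + (-2j) = (-j^2 + j − 3) + (-2j) = -j^2 − j − 3,
and -(j+1)^2 + (j+1) − 3 = -j^2 − j − 3.
Hence a_n = -n^2 + n − 3 for every n ≥ 1, by induction.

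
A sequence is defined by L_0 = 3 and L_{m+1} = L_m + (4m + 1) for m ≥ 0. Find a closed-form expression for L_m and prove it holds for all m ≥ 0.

Claim: L_m = 2m^2 − m + 3.

Base case: L_0 = 3, and 2·0^2 − 0 + 3 = 3.
Assume L_j = 2j^2 − j + 3.
Then L_{j+1} = L_j + (4j + 1) = (2j^2 − j + 3) + (4j + 1) = 2j^2 + 3j + 4,
and 2·(j+1)^2 − (j+1) + 3 = 2j^2 + 3j + 4.
Hence L_m = 2m^2 − m + 3 for every m ≥ 0, by induction.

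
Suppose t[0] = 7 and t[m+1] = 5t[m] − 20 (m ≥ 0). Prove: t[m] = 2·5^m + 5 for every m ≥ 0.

Base case: t[0] = 7, and 2·5^0 + 5 = 2 + 5 = 7.
Assume t[k] = 2·5^k + 5 for some k ≥ 0.
Then t[k+1] = 5t[k] − 20 = 5·(2·5^k + 5) − 20 = 10·5^k + 25 − 20 = 2·5^{k+1} + 5.
Hence t[m] = 2·5^m + 5 for every m ≥ 0, by induction.

t[m] = 2·5^m + 5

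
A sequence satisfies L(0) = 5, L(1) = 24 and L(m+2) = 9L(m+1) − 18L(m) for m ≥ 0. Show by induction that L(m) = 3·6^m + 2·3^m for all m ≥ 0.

Base cases: L(0) = 5 and 3·6^0 + 2·3^0 = 5; L(1) = 24 and 3·6^1 + 2·3^1 = 24.
Assume L(j) = 3·6^j + 2·3^j for all 0 ≤ j ≤ k, where k ≥ 1.
Then L(k+1) = 9L(k) − 18L(k−1) = 9·(3·6^k + 2·3^k) − 18·(3·6^{k−1} + 2·3^{k−1}) = 3·(9·6 − 18)6^{k−1} + 2·(9·3 − 18)3^{k−1} = 108·6^{k−1} + 18·3^{k−1} = 3·6^{k+1} + 2·3^{k+1}.
By strong induction, L(m) = 3·6^m + 2·3^m for all m ≥ 0.

L(m) = 3·6^m + 2·3^m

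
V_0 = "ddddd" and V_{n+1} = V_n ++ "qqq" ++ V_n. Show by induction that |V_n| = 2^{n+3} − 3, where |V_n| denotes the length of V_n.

Base case: |V_0| = 5, and 2^{0+3} − 3 = 5.
Assume |V_k| = 2^{k+3} − 3.
Then |V_{k+1}| = |V_k| + 3 + |V_k| = 2|V_k| + 3 = 2(2^{k+3} − 3) + 3 = 2^{k+1+3} − 6 + 3 = 2^{k+1+3} − 3.
This completes the inductive step, so |V_n| = 2^{n+3} − 3 for all n ≥ 0.

|V_n| = 2^{n+3} − 3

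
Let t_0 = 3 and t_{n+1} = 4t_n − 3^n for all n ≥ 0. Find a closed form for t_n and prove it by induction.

Claim: t_n = 2·4^n + 3^n.

Base case: t_0 = 3, and 2·4^0 + 3^0 = 2 + 1 = 3.
Assume t_k = 2·4^k + 3^k for some k ≥ 0.
Then t_{k+1} = 4t_k − 3^k = 4·(2·4^k + 3^k) − 3^k = 2·4^{k+1} + 4·3^k − 3^k = 2·4^{k+1} + 3·3^k = 2·4^{k+1} + 3^{k+1}.
So the formula holds for k+1, and by induction t_n = 2·4^n + 3^n for all n ≥ 0.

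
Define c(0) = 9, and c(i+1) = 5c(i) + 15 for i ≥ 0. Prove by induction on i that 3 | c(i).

Base case: c(0) = 9 = 3·3, so 3 | c(0).
Assume 3 | c(m), so c(m) = 3t for some integer t.
Then c(m+1) = 5c(m) + 15 = 5·(3t) + 15 = 3(5t + 5), so 3 | c(m+1).
This completes the inductive step, so 3 | c(i) for all i ≥ 0.

3 | c(i)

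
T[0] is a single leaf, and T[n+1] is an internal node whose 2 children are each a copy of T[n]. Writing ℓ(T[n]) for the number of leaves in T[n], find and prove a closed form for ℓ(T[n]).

Claim: ℓ(T[n]) = 2^n.

Base case: ℓ(T[0]) = 1, and 2^0 = 1.
Assume ℓ(T[k]) = 2^k.
Then ℓ(T[k+1]) = 2·ℓ(T[k]) = 2·2^k = 2^{k+1}.
By induction, ℓ(T[n]) = 2^n for all n ≥ 0.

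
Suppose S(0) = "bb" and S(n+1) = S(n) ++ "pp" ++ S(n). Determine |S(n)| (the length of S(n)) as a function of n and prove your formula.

Claim: |S(n)| = 2^{n+2} − 2.

Base case: |S(0)| = 2, and 2^{0+2} − 2 = 2.
Assume |S(r)| = 2^{r+2} − 2.
Then |S(r+1)| = |S(r)| + 2 + |S(r)| = 2|S(r)| + 2 = 2(2^{r+2} − 2) + 2 = 2^{r+3} − 4 + 2 = 2^{r+3} − 2.
By induction, |S(n)| = 2^{n+2} − 2 for all n ≥ 0.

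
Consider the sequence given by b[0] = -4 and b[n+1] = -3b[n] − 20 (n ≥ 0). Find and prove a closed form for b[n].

Claim: b[n] = (-3)^n − 5.

Base case: b[0] = -4, and (-3)^0 − 5 = 1 − 5 = -4.
Assume b[m] = (-3)^m − 5 for some m ≥ 0.
Then b[m+1] = -3b[m] − 20 = -3·((-3)^m − 5) − 20 = -3·(-3)^m + 15 − 20 = (-3)^{m+1} − 5.
This completes the inductive step, so b[n] = (-3)^n − 5 for all n ≥ 0.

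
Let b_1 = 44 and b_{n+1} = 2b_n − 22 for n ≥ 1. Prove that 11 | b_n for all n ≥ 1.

Base case: b_1 = 44 = 11·4, so 11 | b_1.
Assume 11 | b_k, so b_k = 11t for some integer t.
Then b_{k+1} = 2b_k − 22 = 2·(11t) − 22 = 11(2t − 2), so 11 | b_{k+1}.
Hence 11 | b_n for every n ≥ 1, by induction.

11 | b_n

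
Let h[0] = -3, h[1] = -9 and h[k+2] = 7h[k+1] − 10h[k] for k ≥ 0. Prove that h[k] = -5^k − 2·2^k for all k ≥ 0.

Base cases: h[0] = -3 and -5^0 − 2·2^0 = -3; h[1] = -9 and -5^1 − 2·2^1 = -9.
Assume h[j] = -5^j − 2·2^j for all 0 ≤ j ≤ r, where r ≥ 1.
Then h[r+1] = 7h[r] − 10h[r−1] = 7·(-5^r − 2·2^r) − 10·(-5^{r−1} − 2·2^{r−1}) = -(7·5 − 10)5^{r−1} − 2·(7·2 − 10)2^{r−1} = -25·5^{r−1} − 8·2^{r−1} = -5^{r+1} − 2·2^{r+1}.
Hence h[k] = -5^k − 2·2^k for every k ≥ 0, by strong induction.

h[k] = -5^k − 2·2^k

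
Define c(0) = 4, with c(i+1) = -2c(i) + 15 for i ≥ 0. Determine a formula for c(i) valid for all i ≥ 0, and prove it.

Claim: c(i) = -(-2)^i + 5.

Base case: c(0) = 4, and -(-2)^0 + 5 = -1 + 5 = 4.
Assume c(r) = -(-2)^r + 5 for some r ≥ 0.
Then c(r+1) = -2c(r) + 15 = -2·(-(-2)^r + 5) + 15 = 2·(-2)^r − 10 + 15 = -(-2)^{r+1} + 5.
By induction, c(i) = -(-2)^i + 5 for all i ≥ 0.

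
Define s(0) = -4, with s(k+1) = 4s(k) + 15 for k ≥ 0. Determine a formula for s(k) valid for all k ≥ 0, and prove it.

Claim: s(k) = 4^k − 5.

Base case: s(0) = -4, and 4^0 − 5 = 1 − 5 = -4.
Assume s(r) = 4^r − 5 for some r ≥ 0.
Then s(r+1) = 4s(r) + 15 = 4·(4^r − 5) + 15 = 4^{r+1} − 20 + 15 = 4^{r+1} − 5.
This completes the inductive step, so s(k) = 4^k − 5 for all k ≥ 0.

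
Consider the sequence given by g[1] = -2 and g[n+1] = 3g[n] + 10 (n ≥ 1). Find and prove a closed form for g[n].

Claim: g[n] = 3^n − 5.

Base case: g[1] = -2, and 3^1 − 5 = 3 − 5 = -2.
Assume g[r] = 3^r − 5 for some r ≥ 1.
Then g[r+1] = 3g[r] + 10 = 3·(3^r − 5) + 10 = 3^{r+1} − 15 + 10 = 3^{r+1} − 5.
Hence g[n] = 3^n − 5 for every n ≥ 1, by induction.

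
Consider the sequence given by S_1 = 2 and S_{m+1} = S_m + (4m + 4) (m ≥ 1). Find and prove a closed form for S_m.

Claim: S_m = 2m^2 + 2m − 2.

Base case: S_1 = 2, and 2·1^2 + 2·1 − 2 = 2.
Assume S_j = 2j^2 + 2j − 2.
Then S_{j+1} = S_j + (4j + 4) = (2j^2 + 2j − 2) + (4j + 4) = 2j^2 + 6j + 2,
and 2·(j+1)^2 + 2·(j+1) − 2 = 2j^2 + 6j + 2.
Hence S_m = 2m^2 + 2m − 2 for every m ≥ 1, by induction.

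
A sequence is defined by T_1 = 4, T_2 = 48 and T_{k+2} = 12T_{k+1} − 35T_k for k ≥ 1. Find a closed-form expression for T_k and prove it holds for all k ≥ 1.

Claim: T_k = 2·7^k − 2·5^k.

Base cases: T_1 = 4 and 2·7^1 − 2·5^1 = 4; T_2 = 48 and 2·7^2 − 2·5^2 = 48.
Assume T_i = 2·7^i − 2·5^i for all 1 ≤ i ≤ j, where j ≥ 2.
Then T_{j+1} = 12T_j − 35T_{j−1} = 12·(2·7^j − 2·5^j) − 35·(2·7^{j−1} − 2·5^{j−1}) = 2·(12·7 − 35)7^{j−1} − 2·(12·5 − 35)5^{j−1} = 98·7^{j−1} − 50·5^{j−1} = 2·7^{j+1} − 2·5^{j+1}.
By strong induction, T_k = 2·7^k − 2·5^k for all k ≥ 1.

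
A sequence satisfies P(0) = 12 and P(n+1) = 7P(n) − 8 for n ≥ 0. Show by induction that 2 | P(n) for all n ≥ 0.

Base case: P(0) = 12 = 2·6, so 2 | P(0).
Assume 2 | P(j), so P(j) = 2t for some integer t.
Then P(j+1) = 7P(j) − 8 = 7·(2t) − 8 = 2(7t − 4), so 2 | P(j+1).
This completes the inductive step, so 2 | P(n) for all n ≥ 0.

2 | P(n)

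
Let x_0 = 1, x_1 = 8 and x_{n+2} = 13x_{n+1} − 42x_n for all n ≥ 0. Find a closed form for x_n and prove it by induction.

Claim: x_n = -6^n + 2·7^n.

Base cases: x_0 = 1 and -6^0 + 2·7^0 = 1; x_1 = 8 and -6^1 + 2·7^1 = 8.
Assume x_j = -6^j + 2·7^j for all 0 ≤ j ≤ m, where m ≥ 1.
Then x_{m+1} = 13x_m − 42x_{m−1} = 13·(-6^m + 2·7^m) − 42·(-6^{m−1} + 2·7^{m−1}) = -(13·6 − 42)6^{m−1} + 2·(13·7 − 42)7^{m−1} = -36·6^{m−1} + 98·7^{m−1} = -6^{m+1} + 2·7^{m+1}.
By strong induction, x_n = -6^n + 2·7^n for all n ≥ 0.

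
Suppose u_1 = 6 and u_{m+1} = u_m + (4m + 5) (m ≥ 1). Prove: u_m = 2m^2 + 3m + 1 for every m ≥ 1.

Base case: u_1 = 6, and 2·1^2 + 3·1 + 1 = 6.
Assume u_r = 2r^2 + 3r + 1.
Then u_{r+1} = u_r + (4r + 5) = (2r^2 + 3r + 1) + (4r + 5) = 2r^2 + 7r + 6,
and 2·(r+1)^2 + 3·(r+1) + 1 = 2r^2 + 7r + 6.
By induction, u_m = 2m^2 + 3m + 1 for all m ≥ 1.

u_m = 2m^2 + 3m + 1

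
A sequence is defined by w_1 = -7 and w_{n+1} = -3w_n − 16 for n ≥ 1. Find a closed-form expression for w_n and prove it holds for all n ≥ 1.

Claim: w_n = (-3)^n − 4.

Base case: w_1 = -7, and (-3)^1 − 4 = -3 − 4 = -7.
Assume w_j = (-3)^j − 4 for some j ≥ 1.
Then w_{j+1} = -3w_j − 16 = -3·((-3)^j − 4) − 16 = -3·(-3)^j + 12 − 16 = (-3)^{j+1} − 4.
By induction, w_n = (-3)^n − 4 for all n ≥ 1.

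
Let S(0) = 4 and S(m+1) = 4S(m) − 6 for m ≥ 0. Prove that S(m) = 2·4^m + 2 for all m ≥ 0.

Base case: S(0) = 4, and 2·4^0 + 2 = 2 + 2 = 4.
Assume S(k) = 2·4^k + 2 for some k ≥ 0.
Then S(k+1) = 4S(k) − 6 = 4·(2·4^k + 2) − 6 = 8·4^k + 8 − 6 = 2·4^{k+1} + 2.
Hence S(m) = 2·4^m + 2 for every m ≥ 0, by induction.

S(m) = 2·4^m + 2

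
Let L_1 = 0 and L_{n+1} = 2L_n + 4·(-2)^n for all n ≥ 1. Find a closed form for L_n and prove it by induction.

Claim: L_n = -2^n − (-2)^n.

Base case: L_1 = 0, and -2^1 − (-2)^1 = -2 + 2 = 0.
Assume L_m = -2^m − (-2)^m for some m ≥ 1.
Then L_{m+1} = 2L_m + 4·(-2)^m = 2·(-2^m − (-2)^m) + 4·(-2)^m = -2^{m+1} − 2·(-2)^m + 4·(-2)^m = -2^{m+1} + 2·(-2)^m = -2^{m+1} − (-2)^{m+1}.
So the formula holds for m+1, and by induction L_n = -2^n − (-2)^n for all n ≥ 1.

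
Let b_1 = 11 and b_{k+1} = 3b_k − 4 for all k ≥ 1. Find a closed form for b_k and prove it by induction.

Claim: b_k = 3^{k+1} + 2.

Base case: b_1 = 11, and 3^{1+1} + 2 = 9 + 2 = 11.
Assume b_m = 3^{m+1} + 2 for some m ≥ 1.
Then b_{m+1} = 3b_m − 4 = 3·(3^{m+1} + 2) − 4 = 3^{m+2} + 6 − 4 = 3^{m+2} + 2.
By induction, b_k = 3^{k+1} + 2 for all k ≥ 1.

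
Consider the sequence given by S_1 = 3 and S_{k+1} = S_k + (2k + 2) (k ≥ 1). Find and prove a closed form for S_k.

Claim: S_k = k^2 + k + 1.

Base case: S_1 = 3, and 1^2 + 1 + 1 = 3.
Assume S_r = r^2 + r + 1.
Then S_{r+1} = S_r + (2r + 2) = (r^2 + r + 1) + (2r + 2) = r^2 + 3r + 3,
and (r+1)^2 + (r+1) + 1 = r^2 + 3r + 3.
Hence S_k = k^2 + k + 1 for every k ≥ 1, by induction.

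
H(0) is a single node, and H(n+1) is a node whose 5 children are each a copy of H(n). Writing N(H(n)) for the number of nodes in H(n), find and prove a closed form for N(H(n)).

Claim: N(H(n)) = (5^{n+1} − 1)/4.

Base case: N(H(0)) = 1, and (5^{0+1} − 1)/4 = 1.
Assume N(H(j)) = (5^{j+1} − 1)/4.
Then N(H(j+1)) = 1 + 5N(H(j)) = 1 + 5·(5^{j+1} − 1)/4 = 1 + (5^{j+2} − 5)/4 = (4 + 5^{j+2} − 5)/4 = (5^{j+2} − 1)/4.
Hence N(H(n)) = (5^{n+1} − 1)/4 for every n ≥ 0, by induction.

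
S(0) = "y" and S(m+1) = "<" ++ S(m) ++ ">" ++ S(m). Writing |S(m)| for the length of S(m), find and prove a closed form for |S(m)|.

Claim: |S(m)| = 3·2^m − 2.

Base case: |S(0)| = 1, and 3·2^0 − 2 = 1.
Assume |S(k)| = 3·2^k − 2.
Then |S(k+1)| = 1 + |S(k)| + 1 + |S(k)| = 2|S(k)| + 2 = 2(3·2^k − 2) + 2 = 3·2^{k+1} − 4 + 2 = 3·2^{k+1} − 2.
This completes the inductive step, so |S(m)| = 3·2^m − 2 for all m ≥ 0.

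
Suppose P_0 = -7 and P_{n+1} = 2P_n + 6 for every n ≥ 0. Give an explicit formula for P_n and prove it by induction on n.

Claim: P_n = -2^n − 6.

Base case: P_0 = -7, and -2^0 − 6 = -1 − 6 = -7.
Assume P_k = -2^k − 6 for some k ≥ 0.
Then P_{k+1} = 2P_k + 6 = 2·(-2^k − 6) + 6 = -2^{k+1} − 12 + 6 = -2^{k+1} − 6.
This completes the inductive step, so P_n = -2^n − 6 for all n ≥ 0.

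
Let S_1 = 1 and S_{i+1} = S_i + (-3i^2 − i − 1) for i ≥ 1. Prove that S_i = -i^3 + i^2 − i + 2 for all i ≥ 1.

Base case: S_1 = 1, and -1^3 + 1^2 − 1 + 2 = 1.
Assume S_r = -r^3 + r^2 − r + 2.
Then S_{r+1} = S_r + (-3r^2 − r − 1) = (-r^3 + r^2 − r + 2) + (-3r^2 − r − 1) = -r^3 − 2r^2 − 2r + 1,
and -(r+1)^3 + (r+1)^2 − (r+1) + 2 = -r^3 − 2r^2 − 2r + 1.
This completes the inductive step, so S_i = -i^3 + i^2 − i + 2 for all i ≥ 1.

S_i = -i^3 + i^2 − i + 2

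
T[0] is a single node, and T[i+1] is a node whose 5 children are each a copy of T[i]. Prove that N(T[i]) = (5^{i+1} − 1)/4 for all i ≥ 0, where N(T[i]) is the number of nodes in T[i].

Base case: N(T[0]) = 1, and (5^{0+1} − 1)/4 = 1.
Assume N(T[k]) = (5^{k+1} − 1)/4.
Then N(T[k+1]) = 1 + 5N(T[k]) = 1 + 5·(5^{k+1} − 1)/4 = 1 + (5^{k+2} − 5)/4 = (4 + 5^{k+2} − 5)/4 = (5^{k+2} − 1)/4.
By induction, N(T[i]) = (5^{i+1} − 1)/4 for all i ≥ 0.

N(T[i]) = (5^{i+1} − 1)/4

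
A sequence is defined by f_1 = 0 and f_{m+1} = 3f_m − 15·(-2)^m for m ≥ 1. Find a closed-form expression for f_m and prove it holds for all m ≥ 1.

Claim: f_m = 2·3^m + 3·(-2)^m.

Base case: f_1 = 0, and 2·3^1 + 3·(-2)^1 = 6 − 6 = 0.
Assume f_j = 2·3^j + 3·(-2)^j for some j ≥ 1.
Then f_{j+1} = 3f_j − 15·(-2)^j = 3·(2·3^j + 3·(-2)^j) − 15·(-2)^j = 2·3^{j+1} + 9·(-2)^j − 15·(-2)^j = 2·3^{j+1} − 6·(-2)^j = 2·3^{j+1} + 3·(-2)^{j+1}.
This completes the inductive step, so f_m = 2·3^m + 3·(-2)^m for all m ≥ 1.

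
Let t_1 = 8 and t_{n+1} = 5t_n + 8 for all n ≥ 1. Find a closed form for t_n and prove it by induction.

Claim: t_n = 2·5^n − 2.

Base case: t_1 = 8, and 2·5^1 − 2 = 10 − 2 = 8.
Assume t_m = 2·5^m − 2 for some m ≥ 1.
Then t_{m+1} = 5t_m + 8 = 5·(2·5^m − 2) + 8 = 10·5^m − 10 + 8 = 2·5^{m+1} − 2.
Hence t_n = 2·5^n − 2 for every n ≥ 1, by induction.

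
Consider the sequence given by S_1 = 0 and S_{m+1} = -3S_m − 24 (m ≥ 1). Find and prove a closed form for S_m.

Claim: S_m = -2·(-3)^m − 6.

Base case: S_1 = 0, and -2·(-3)^1 − 6 = 6 − 6 = 0.
Assume S_r = -2·(-3)^r − 6 for some r ≥ 1.
Then S_{r+1} = -3S_r − 24 = -3·(-2·(-3)^r − 6) − 24 = 6·(-3)^r + 18 − 24 = -2·(-3)^{r+1} − 6.
Hence S_m = -2·(-3)^m − 6 for every m ≥ 1, by induction.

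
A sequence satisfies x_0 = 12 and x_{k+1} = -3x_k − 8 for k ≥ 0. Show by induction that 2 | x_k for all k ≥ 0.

Base case: x_0 = 12 = 2·6, so 2 | x_0.
Assume 2 | x_m, so x_m = 2t for some integer t.
Then x_{m+1} = -3x_m − 8 = -3·(2t) − 8 = 2(-3t − 4), so 2 | x_{m+1}.
By induction, 2 | x_k for all k ≥ 0.

2 | x_k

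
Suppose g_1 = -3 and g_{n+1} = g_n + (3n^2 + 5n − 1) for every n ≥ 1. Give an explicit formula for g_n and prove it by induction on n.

Claim: g_n = n^3 + n^2 − 3n − 2.

Base case: g_1 = -3, and 1^3 + 1^2 − 3·1 − 2 = -3.
Assume g_j = j^3 + j^2 − 3j − 2.
Then g_{j+1} = g_j + (3j^2 + 5j − 1) = (j^3 + j^2 − 3j − 2) + (3j^2 + 5j − 1) = j^3 + 4j^2 + 2j − 3,
and (j+1)^3 + (j+1)^2 − 3·(j+1) − 2 = j^3 + 4j^2 + 2j − 3.
This completes the inductive step, so g_n = n^3 + n^2 − 3n − 2 for all n ≥ 1.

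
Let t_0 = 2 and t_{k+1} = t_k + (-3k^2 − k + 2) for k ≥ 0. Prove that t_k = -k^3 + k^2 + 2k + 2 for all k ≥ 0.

Base case: t_0 = 2, and -0^3 + 0^2 + 2·0 + 2 = 2.
Assume t_r = -r^3 + r^2 + 2r + 2.
Then t_{r+1} = t_r + (-3r^2 − r + 2) = (-r^3 + r^2 + 2r + 2) + (-3r^2 − r + 2) = -r^3 − 2r^2 + r + 4,
and -(r+1)^3 + (r+1)^2 + 2·(r+1) + 2 = -r^3 − 2r^2 + r + 4.
This completes the inductive step, so t_k = -k^3 + k^2 + 2k + 2 for all k ≥ 0.

t_k = -k^3 + k^2 + 2k + 2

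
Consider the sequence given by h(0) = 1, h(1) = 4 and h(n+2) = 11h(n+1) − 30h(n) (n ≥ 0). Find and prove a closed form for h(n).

Claim: h(n) = 2·5^n − 6^n.

Base cases: h(0) = 1 and 2·5^0 − 6^0 = 1; h(1) = 4 and 2·5^1 − 6^1 = 4.
Assume h(i) = 2·5^i − 6^i for all 0 ≤ i ≤ j, where j ≥ 1.
Then h(j+1) = 11h(j) − 30h(j−1) = 11·(2·5^j − 6^j) − 30·(2·5^{j−1} − 6^{j−1}) = 2·(11·5 − 30)5^{j−1} − (11·6 − 30)6^{j−1} = 50·5^{j−1} − 36·6^{j−1} = 2·5^{j+1} − 6^{j+1}.
By strong induction, h(n) = 2·5^n − 6^n for all n ≥ 0.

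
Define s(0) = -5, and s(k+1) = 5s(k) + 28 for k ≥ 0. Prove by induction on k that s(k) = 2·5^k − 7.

Base case: s(0) = -5, and 2·5^0 − 7 = 2 − 7 = -5.
Assume s(j) = 2·5^j − 7 for some j ≥ 0.
Then s(j+1) = 5s(j) + 28 = 5·(2·5^j − 7) + 28 = 10·5^j − 35 + 28 = 2·5^{j+1} − 7.
This completes the inductive step, so s(k) = 2·5^k − 7 for all k ≥ 0.

s(k) = 2·5^k − 7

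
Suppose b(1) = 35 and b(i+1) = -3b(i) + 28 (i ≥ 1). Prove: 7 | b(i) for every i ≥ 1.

Base case: b(1) = 35 = 7·5, so 7 | b(1).
Assume 7 | b(m), so b(m) = 7t for some integer t.
Then b(m+1) = -3b(m) + 28 = -3·(7t) + 28 = 7(-3t + 4), so 7 | b(m+1).
This completes the inductive step, so 7 | b(i) for all i ≥ 1.

7 | b(i)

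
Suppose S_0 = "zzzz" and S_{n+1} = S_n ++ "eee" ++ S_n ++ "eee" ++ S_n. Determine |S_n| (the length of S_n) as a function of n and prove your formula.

Claim: |S_n| = 7·3^n − 3.

Base case: |S_0| = 4, and 7·3^0 − 3 = 4.
Assume |S_m| = 7·3^m − 3.
Then |S_{m+1}| = 3|S_m| + 6 = 3(7·3^m − 3) + 6 = 7·3^{m+1} − 9 + 6 = 7·3^{m+1} − 3.
This completes the inductive step, so |S_n| = 7·3^n − 3 for all n ≥ 0.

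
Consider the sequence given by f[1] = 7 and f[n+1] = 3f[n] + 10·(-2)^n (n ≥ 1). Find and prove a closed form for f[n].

Claim: f[n] = 3^n − 2·(-2)^n.

Base case: f[1] = 7, and 3^1 − 2·(-2)^1 = 3 + 4 = 7.
Assume f[k] = 3^k − 2·(-2)^k for some k ≥ 1.
Then f[k+1] = 3f[k] + 10·(-2)^k = 3·(3^k − 2·(-2)^k) + 10·(-2)^k = 3^{k+1} − 6·(-2)^k + 10·(-2)^k = 3^{k+1} + 4·(-2)^k = 3^{k+1} − 2·(-2)^{k+1}.
Hence f[n] = 3^n − 2·(-2)^n for every n ≥ 1, by induction.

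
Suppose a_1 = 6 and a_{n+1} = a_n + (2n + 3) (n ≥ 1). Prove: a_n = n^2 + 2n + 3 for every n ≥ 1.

Base case: a_1 = 6, and 1^2 + 2·1 + 3 = 6.
Assume a_m = m^2 + 2m + 3.
Then a_{m+1} = a_m + (2m + 3) = (m^2 + 2m + 3) + (2m + 3) = m^2 + 4m + 6,
and (m+1)^2 + 2·(m+1) + 3 = m^2 + 4m + 6.
This completes the inductive step, so a_n = n^2 + 2n + 3 for all n ≥ 1.

a_n = n^2 + 2n + 3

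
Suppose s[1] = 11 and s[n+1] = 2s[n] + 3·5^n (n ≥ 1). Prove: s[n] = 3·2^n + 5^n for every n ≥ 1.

Base case: s[1] = 11, and 3·2^1 + 5^1 = 6 + 5 = 11.
Assume s[k] = 3·2^k + 5^k for some k ≥ 1.
Then s[k+1] = 2s[k] + 3·5^k = 2·(3·2^k + 5^k) + 3·5^k = 3·2^{k+1} + 2·5^k + 3·5^k = 3·2^{k+1} + 5·5^k = 3·2^{k+1} + 5^{k+1}.
So the formula holds for k+1, and by induction s[n] = 3·2^n + 5^n for all n ≥ 1.

s[n] = 3·2^n + 5^n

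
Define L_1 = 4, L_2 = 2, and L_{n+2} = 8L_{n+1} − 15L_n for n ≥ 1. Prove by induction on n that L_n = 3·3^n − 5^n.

Base cases: L_1 = 4 and 3·3^1 − 5^1 = 4; L_2 = 2 and 3·3^2 − 5^2 = 2.
Assume L_j = 3·3^j − 5^j for all 1 ≤ j ≤ k, where k ≥ 2.
Then L_{k+1} = 8L_k − 15L_{k−1} = 8·(3·3^k − 5^k) − 15·(3·3^{k−1} − 5^{k−1}) = 3·(8·3 − 15)3^{k−1} − (8·5 − 15)5^{k−1} = 27·3^{k−1} − 25·5^{k−1} = 3·3^{k+1} − 5^{k+1}.
So the formula holds for k+1, and by strong induction L_n = 3·3^n − 5^n for all n ≥ 1.

L_n = 3·3^n − 5^n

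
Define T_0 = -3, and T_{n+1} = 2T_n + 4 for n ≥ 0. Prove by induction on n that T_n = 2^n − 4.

Base case: T_0 = -3, and 2^0 − 4 = 1 − 4 = -3.
Assume T_k = 2^k − 4 for some k ≥ 0.
Then T_{k+1} = 2T_k + 4 = 2·(2^k − 4) + 4 = 2^{k+1} − 8 + 4 = 2^{k+1} − 4.
So the formula holds for k+1, and by induction T_n = 2^n − 4 for all n ≥ 0.

T_n = 2^n − 4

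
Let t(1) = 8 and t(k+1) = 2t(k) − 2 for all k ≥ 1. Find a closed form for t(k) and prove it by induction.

Claim: t(k) = 3·2^k + 2.

Base case: t(1) = 8, and 3·2^1 + 2 = 6 + 2 = 8.
Assume t(r) = 3·2^r + 2 for some r ≥ 1.
Then t(r+1) = 2t(r) − 2 = 2·(3·2^r + 2) − 2 = 6·2^r + 4 − 2 = 3·2^{r+1} + 2.
Hence t(k) = 3·2^k + 2 for every k ≥ 1, by induction.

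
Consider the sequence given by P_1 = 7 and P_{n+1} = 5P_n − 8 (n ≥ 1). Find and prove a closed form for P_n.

Claim: P_n = 5^n + 2.

Base case: P_1 = 7, and 5^1 + 2 = 5 + 2 = 7.
Assume P_r = 5^r + 2 for some r ≥ 1.
Then P_{r+1} = 5P_r − 8 = 5·(5^r + 2) − 8 = 5^{r+1} + 10 − 8 = 5^{r+1} + 2.
Hence P_n = 5^n + 2 for every n ≥ 1, by induction.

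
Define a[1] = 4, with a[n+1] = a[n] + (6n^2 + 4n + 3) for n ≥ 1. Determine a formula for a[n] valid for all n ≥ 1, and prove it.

Claim: a[n] = 2n^3 − n^2 + 2n + 1.

Base case: a[1] = 4, and 2·1^3 − 1^2 + 2·1 + 1 = 4.
Assume a[j] = 2j^3 − j^2 + 2j + 1.
Then a[j+1] = a[j] + (6j^2 + 4j + 3) = (2j^3 − j^2 + 2j + 1) + (6j^2 + 4j + 3) = 2j^3 + 5j^2 + 6j + 4,
and 2·(j+1)^3 − (j+1)^2 + 2·(j+1) + 1 = 2j^3 + 5j^2 + 6j + 4.
This completes the inductive step, so a[n] = 2n^3 − n^2 + 2n + 1 for all n ≥ 1.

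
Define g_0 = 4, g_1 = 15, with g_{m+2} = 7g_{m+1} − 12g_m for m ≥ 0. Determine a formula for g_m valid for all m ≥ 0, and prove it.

Claim: g_m = 3·4^m + 3^m.

Base cases: g_0 = 4 and 3·4^0 + 3^0 = 4; g_1 = 15 and 3·4^1 + 3^1 = 15.
Assume g_i = 3·4^i + 3^i for all 0 ≤ i ≤ j, where j ≥ 1.
Then g_{j+1} = 7g_j − 12g_{j−1} = 7·(3·4^j + 3^j) − 12·(3·4^{j−1} + 3^{j−1}) = 3·(7·4 − 12)4^{j−1} + (7·3 − 12)3^{j−1} = 48·4^{j−1} + 9·3^{j−1} = 3·4^{j+1} + 3^{j+1}.
By strong induction, g_m = 3·4^m + 3^m for all m ≥ 0.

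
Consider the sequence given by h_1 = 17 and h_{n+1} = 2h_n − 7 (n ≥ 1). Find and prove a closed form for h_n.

Claim: h_n = 5·2^n + 7.

Base case: h_1 = 17, and 5·2^1 + 7 = 10 + 7 = 17.
Assume h_j = 5·2^j + 7 for some j ≥ 1.
Then h_{j+1} = 2h_j − 7 = 2·(5·2^j + 7) − 7 = 10·2^j + 14 − 7 = 5·2^{j+1} + 7.
This completes the inductive step, so h_n = 5·2^n + 7 for all n ≥ 1.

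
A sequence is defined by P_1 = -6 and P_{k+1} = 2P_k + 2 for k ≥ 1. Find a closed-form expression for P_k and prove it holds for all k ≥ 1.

Claim: P_k = -2^{k+1} − 2.

Base case: P_1 = -6, and -2^{1+1} − 2 = -4 − 2 = -6.
Assume P_j = -2^{j+1} − 2 for some j ≥ 1.
Then P_{j+1} = 2P_j + 2 = 2·(-2^{j+1} − 2) + 2 = -2^{j+2} − 4 + 2 = -2^{j+2} − 2.
By induction, P_k = -2^{k+1} − 2 for all k ≥ 1.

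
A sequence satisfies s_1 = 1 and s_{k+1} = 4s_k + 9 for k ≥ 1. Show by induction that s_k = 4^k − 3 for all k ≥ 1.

Base case: s_1 = 1, and 4^1 − 3 = 4 − 3 = 1.
Assume s_m = 4^m − 3 for some m ≥ 1.
Then s_{m+1} = 4s_m + 9 = 4·(4^m − 3) + 9 = 4^{m+1} − 12 + 9 = 4^{m+1} − 3.
So the formula holds for m+1, and by induction s_k = 4^k − 3 for all k ≥ 1.

s_k = 4^k − 3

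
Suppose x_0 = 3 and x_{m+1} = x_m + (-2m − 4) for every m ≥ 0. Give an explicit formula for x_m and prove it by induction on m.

Claim: x_m = -m^2 − 3m + 3.

Base case: x_0 = 3, and -0^2 − 3·0 + 3 = 3.
Assume x_j = -j^2 − 3j + 3.
Then x_{j+1} = x_j + (-2j − 4) = (-j^2 − 3j + 3) + (-2j − 4) = -j^2 − 5j − 1,
and -(j+1)^2 − 3·(j+1) + 3 = -j^2 − 5j − 1.
By induction, x_m = -m^2 − 3m + 3 for all m ≥ 0.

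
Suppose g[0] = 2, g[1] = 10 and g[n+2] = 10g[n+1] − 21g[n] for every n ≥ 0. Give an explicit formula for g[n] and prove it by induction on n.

Claim: g[n] = 7^n + 3^n.

Base cases: g[0] = 2 and 7^0 + 3^0 = 2; g[1] = 10 and 7^1 + 3^1 = 10.
Assume g[j] = 7^j + 3^j for all 0 ≤ j ≤ k, where k ≥ 1.
Then g[k+1] = 10g[k] − 21g[k−1] = 10·(7^k + 3^k) − 21·(7^{k−1} + 3^{k−1}) = (10·7 − 21)7^{k−1} + (10·3 − 21)3^{k−1} = 49·7^{k−1} + 9·3^{k−1} = 7^{k+1} + 3^{k+1}.
Hence g[n] = 7^n + 3^n for every n ≥ 0, by strong induction.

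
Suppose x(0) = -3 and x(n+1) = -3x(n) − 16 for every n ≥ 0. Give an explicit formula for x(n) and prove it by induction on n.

Claim: x(n) = (-3)^n − 4.

Base case: x(0) = -3, and (-3)^0 − 4 = 1 − 4 = -3.
Assume x(j) = (-3)^j − 4 for some j ≥ 0.
Then x(j+1) = -3x(j) − 16 = -3·((-3)^j − 4) − 16 = -3·(-3)^j + 12 − 16 = (-3)^{j+1} − 4.
By induction, x(n) = (-3)^n − 4 for all n ≥ 0.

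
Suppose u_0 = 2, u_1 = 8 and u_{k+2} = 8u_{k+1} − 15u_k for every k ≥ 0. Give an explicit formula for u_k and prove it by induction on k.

Claim: u_k = 3^k + 5^k.

Base cases: u_0 = 2 and 3^0 + 5^0 = 2; u_1 = 8 and 3^1 + 5^1 = 8.
Assume u_i = 3^i + 5^i for all 0 ≤ i ≤ j, where j ≥ 1.
Then u_{j+1} = 8u_j − 15u_{j−1} = 8·(3^j + 5^j) − 15·(3^{j−1} + 5^{j−1}) = (8·3 − 15)3^{j−1} + (8·5 − 15)5^{j−1} = 9·3^{j−1} + 25·5^{j−1} = 3^{j+1} + 5^{j+1}.
Hence u_k = 3^k + 5^k for every k ≥ 0, by strong induction.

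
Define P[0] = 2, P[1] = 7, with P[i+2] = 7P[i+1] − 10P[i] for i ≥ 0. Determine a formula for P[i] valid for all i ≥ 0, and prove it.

Claim: P[i] = 2^i + 5^i.

Base cases: P[0] = 2 and 2^0 + 5^0 = 2; P[1] = 7 and 2^1 + 5^1 = 7.
Assume P[j] = 2^j + 5^j for all 0 ≤ j ≤ m, where m ≥ 1.
Then P[m+1] = 7P[m] − 10P[m−1] = 7·(2^m + 5^m) − 10·(2^{m−1} + 5^{m−1}) = (7·2 − 10)2^{m−1} + (7·5 − 10)5^{m−1} = 4·2^{m−1} + 25·5^{m−1} = 2^{m+1} + 5^{m+1}.
This completes the inductive step, so P[i] = 2^i + 5^i for all i ≥ 0.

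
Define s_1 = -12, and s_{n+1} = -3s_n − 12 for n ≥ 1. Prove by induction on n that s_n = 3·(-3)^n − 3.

Base case: s_1 = -12, and 3·(-3)^1 − 3 = -9 − 3 = -12.
Assume s_k = 3·(-3)^k − 3 for some k ≥ 1.
Then s_{k+1} = -3s_k − 12 = -3·(3·(-3)^k − 3) − 12 = -9·(-3)^k + 9 − 12 = 3·(-3)^{k+1} − 3.
So the formula holds for k+1, and by induction s_n = 3·(-3)^n − 3 for all n ≥ 1.

s_n = 3·(-3)^n − 3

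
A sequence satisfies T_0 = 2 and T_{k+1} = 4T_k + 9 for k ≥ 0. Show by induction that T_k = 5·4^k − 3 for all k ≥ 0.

Base case: T_0 = 2, and 5·4^0 − 3 = 5 − 3 = 2.
Assume T_j = 5·4^j − 3 for some j ≥ 0.
Then T_{j+1} = 4T_j + 9 = 4·(5·4^j − 3) + 9 = 20·4^j − 12 + 9 = 5·4^{j+1} − 3.
Hence T_k = 5·4^k − 3 for every k ≥ 0, by induction.

T_k = 5·4^k − 3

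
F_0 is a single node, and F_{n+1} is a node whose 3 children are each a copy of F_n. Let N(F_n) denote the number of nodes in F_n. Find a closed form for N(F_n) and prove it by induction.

Claim: N(F_n) = (3^{n+1} − 1)/2.

Base case: N(F_0) = 1, and (3^{0+1} − 1)/2 = 1.
Assume N(F_k) = (3^{k+1} − 1)/2.
Then N(F_{k+1}) = 1 + 3N(F_k) = 1 + 3·(3^{k+1} − 1)/2 = 1 + (3^{k+2} − 3)/2 = (2 + 3^{k+2} − 3)/2 = (3^{k+2} − 1)/2.
Hence N(F_n) = (3^{n+1} − 1)/2 for every n ≥ 0, by induction.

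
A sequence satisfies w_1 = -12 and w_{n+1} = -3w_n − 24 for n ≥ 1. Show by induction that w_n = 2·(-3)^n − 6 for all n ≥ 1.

Base case: w_1 = -12, and 2·(-3)^1 − 6 = -6 − 6 = -12.
Assume w_j = 2·(-3)^j − 6 for some j ≥ 1.
Then w_{j+1} = -3w_j − 24 = -3·(2·(-3)^j − 6) − 24 = -6·(-3)^j + 18 − 24 = 2·(-3)^{j+1} − 6.
Hence w_n = 2·(-3)^n − 6 for every n ≥ 1, by induction.

w_n = 2·(-3)^n − 6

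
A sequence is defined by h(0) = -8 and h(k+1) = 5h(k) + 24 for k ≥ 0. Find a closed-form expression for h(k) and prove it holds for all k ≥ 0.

Claim: h(k) = -2·5^k − 6.

Base case: h(0) = -8, and -2·5^0 − 6 = -2 − 6 = -8.
Assume h(r) = -2·5^r − 6 for some r ≥ 0.
Then h(r+1) = 5h(r) + 24 = 5·(-2·5^r − 6) + 24 = -10·5^r − 30 + 24 = -2·5^{r+1} − 6.
So the formula holds for r+1, and by induction h(k) = -2·5^k − 6 for all k ≥ 0.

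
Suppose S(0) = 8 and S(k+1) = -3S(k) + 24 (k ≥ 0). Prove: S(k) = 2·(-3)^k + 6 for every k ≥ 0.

Base case: S(0) = 8, and 2·(-3)^0 + 6 = 2 + 6 = 8.
Assume S(r) = 2·(-3)^r + 6 for some r ≥ 0.
Then S(r+1) = -3S(r) + 24 = -3·(2·(-3)^r + 6) + 24 = -6·(-3)^r − 18 + 24 = 2·(-3)^{r+1} + 6.
This completes the inductive step, so S(k) = 2·(-3)^k + 6 for all k ≥ 0.

S(k) = 2·(-3)^k + 6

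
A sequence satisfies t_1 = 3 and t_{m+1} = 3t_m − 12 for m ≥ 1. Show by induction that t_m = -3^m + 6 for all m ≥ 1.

Base case: t_1 = 3, and -3^1 + 6 = -3 + 6 = 3.
Assume t_r = -3^r + 6 for some r ≥ 1.
Then t_{r+1} = 3t_r − 12 = 3·(-3^r + 6) − 12 = -3^{r+1} + 18 − 12 = -3^{r+1} + 6.
By induction, t_m = -3^m + 6 for all m ≥ 1.

t_m = -3^m + 6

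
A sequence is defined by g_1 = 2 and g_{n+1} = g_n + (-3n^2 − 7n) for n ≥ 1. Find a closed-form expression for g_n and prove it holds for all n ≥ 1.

Claim: g_n = -n^3 − 2n^2 + 3n + 2.

Base case: g_1 = 2, and -1^3 − 2·1^2 + 3·1 + 2 = 2.
Assume g_m = -m^3 − 2m^2 + 3m + 2.
Then g_{m+1} = g_m + (-3m^2 − 7m) = (-m^3 − 2m^2 + 3m + 2) + (-3m^2 − 7m) = -m^3 − 5m^2 − 4m + 2,
and -(m+1)^3 − 2·(m+1)^2 + 3·(m+1) + 2 = -m^3 − 5m^2 − 4m + 2.
This completes the inductive step, so g_n = -n^3 − 2n^2 + 3n + 2 for all n ≥ 1.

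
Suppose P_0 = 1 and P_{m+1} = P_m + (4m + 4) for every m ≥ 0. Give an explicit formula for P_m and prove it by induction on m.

Claim: P_m = 2m^2 + 2m + 1.

Base case: P_0 = 1, and 2·0^2 + 2·0 + 1 = 1.
Assume P_j = 2j^2 + 2j + 1.
Then P_{j+1} = P_j + (4j + 4) = (2j^2 + 2j + 1) + (4j + 4) = 2j^2 + 6j + 5,
and 2·(j+1)^2 + 2·(j+1) + 1 = 2j^2 + 6j + 5.
By induction, P_m = 2m^2 + 2m + 1 for all m ≥ 0.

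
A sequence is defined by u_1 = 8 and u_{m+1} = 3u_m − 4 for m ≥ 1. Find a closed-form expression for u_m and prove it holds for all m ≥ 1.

Claim: u_m = 2·3^m + 2.

Base case: u_1 = 8, and 2·3^1 + 2 = 6 + 2 = 8.
Assume u_k = 2·3^k + 2 for some k ≥ 1.
Then u_{k+1} = 3u_k − 4 = 3·(2·3^k + 2) − 4 = 6·3^k + 6 − 4 = 2·3^{k+1} + 2.
This completes the inductive step, so u_m = 2·3^m + 2 for all m ≥ 1.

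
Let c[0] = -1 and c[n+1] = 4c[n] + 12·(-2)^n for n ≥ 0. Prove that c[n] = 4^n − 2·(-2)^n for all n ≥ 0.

Base case: c[0] = -1, and 4^0 − 2·(-2)^0 = 1 − 2 = -1.
Assume c[m] = 4^m − 2·(-2)^m for some m ≥ 0.
Then c[m+1] = 4c[m] + 12·(-2)^m = 4·(4^m − 2·(-2)^m) + 12·(-2)^m = 4^{m+1} − 8·(-2)^m + 12·(-2)^m = 4^{m+1} + 4·(-2)^m = 4^{m+1} − 2·(-2)^{m+1}.
By induction, c[n] = 4^n − 2·(-2)^n for all n ≥ 0.

c[n] = 4^n − 2·(-2)^n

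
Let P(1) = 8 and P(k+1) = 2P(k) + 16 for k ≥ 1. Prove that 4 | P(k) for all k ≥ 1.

Base case: P(1) = 8 = 4·2, so 4 | P(1).
Assume 4 | P(j), so P(j) = 4t for some integer t.
Then P(j+1) = 2P(j) + 16 = 2·(4t) + 16 = 4(2t + 4), so 4 | P(j+1).
This completes the inductive step, so 4 | P(k) for all k ≥ 1.

4 | P(k)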